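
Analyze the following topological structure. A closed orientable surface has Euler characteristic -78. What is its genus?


chi = 2 - 2g for closed orientable surfaces.
-78 = 2 - 2g
2g = 2 - (-78) = 80
g = 40

40


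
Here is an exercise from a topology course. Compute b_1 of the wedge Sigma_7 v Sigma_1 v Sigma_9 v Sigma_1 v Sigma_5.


For a wedge X v Y: reduced H_k(X v Y) = H_k(X) + H_k(Y).
Each Sigma_g contributes b_1 = 2g.
b_1 = 14 + 2 + 18 + 2 + 10 = 46

46


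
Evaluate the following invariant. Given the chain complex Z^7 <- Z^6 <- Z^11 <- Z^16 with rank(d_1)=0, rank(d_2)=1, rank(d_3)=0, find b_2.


rank H_k = rank(ker d_k) - rank(im d_{k+1}).
rank(ker d_2) = rank(C_2) - rank(d_2) = 11 - 1 = 10.
rank(im d_{2+1}) = 0.
rank H_2 = 10 - 0 = 10

10


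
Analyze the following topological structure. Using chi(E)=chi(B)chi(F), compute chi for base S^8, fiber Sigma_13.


chi(S^8) = 2 (n even), chi(Sigma_13) = 2 - 2*13 = -24.
chi(E) = 2 * (-24) = -48

-48


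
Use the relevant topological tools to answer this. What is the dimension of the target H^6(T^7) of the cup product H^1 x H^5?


Cup product: H^p x H^q -> H^{p+q}; here p+q = 1+5 = 6.
rank H^k(T^n) = C(n,k).
C(7,6) = 7

7


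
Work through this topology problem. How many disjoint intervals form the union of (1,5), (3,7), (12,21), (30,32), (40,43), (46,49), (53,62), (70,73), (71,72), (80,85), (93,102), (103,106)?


Sort and merge overlapping open intervals.
Merged: (1,7), (12,21), (30,32), (40,43), (46,49), (53,62), (70,73), (80,85), (93,102), (103,106).
Number of components = 10

10


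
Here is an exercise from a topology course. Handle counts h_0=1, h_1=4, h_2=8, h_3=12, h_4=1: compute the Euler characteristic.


Handles of index k contribute (-1)^k to chi (same as CW cells).
chi = (1) + (-4) + (8) + (-12) + (1) = -6

-6


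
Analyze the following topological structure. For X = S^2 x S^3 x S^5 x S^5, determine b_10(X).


Each S^d has Poincare polynomial 1 + t^d.
The product S^2 x S^3 x S^5 x S^5 has Poincare polynomial prod(1+t^d_i).
Expanding: b_0=1, b_2=1, b_3=1, b_5=3, b_7=2, b_8=2, b_10=3, b_12=1, b_13=1, b_15=1.
b_10 = 3

3


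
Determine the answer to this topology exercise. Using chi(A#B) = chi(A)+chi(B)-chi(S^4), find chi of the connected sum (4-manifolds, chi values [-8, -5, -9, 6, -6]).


For n-manifolds: chi(A#B) = chi(A) + chi(B) - chi(S^4).
chi(S^4) = 1 + (-1)^4 = 2.
chi(#) = (sum chi_i) - (5-1)*chi(S^4) = -22 - 4*2 = -30

-30


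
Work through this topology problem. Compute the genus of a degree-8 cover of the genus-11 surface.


For an n-sheeted cover: chi(E) = n * chi(B).
chi(Sigma_11) = 2 - 2*11 = -20.
chi(E) = 8 * (-20) = -160.
genus(E) = (2 - chi(E))/2 = (2 - (-160))/2 = 162/2 = 81

81


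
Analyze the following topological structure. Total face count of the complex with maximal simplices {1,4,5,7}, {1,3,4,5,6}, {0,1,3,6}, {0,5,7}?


Each maximal simplex on m vertices has 2^m - 1 nonempty faces.
Take the union (dedupe shared faces).
Total distinct faces = 50

50


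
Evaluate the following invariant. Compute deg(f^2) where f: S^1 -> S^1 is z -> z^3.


deg(f) = 3. Degree is multiplicative: deg(f^2) = (deg f)^2.
deg(f^2) = (3)^2 = 9

9


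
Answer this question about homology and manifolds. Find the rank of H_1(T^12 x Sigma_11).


pi_1(A x B) = pi_1(A) x pi_1(B); rank of abelianization = b_1.
b_1(T^12) = 12, b_1(Sigma_11) = 2*11 = 22.
b_1(product) = 12 + 22 = 34

34


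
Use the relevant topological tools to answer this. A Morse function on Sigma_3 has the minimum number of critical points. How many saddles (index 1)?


A perfect Morse function has m_k = b_k.
For Sigma_3: b_0=1, b_1=2g=6, b_2=1.
Saddles m_1 = 2g = 6

6


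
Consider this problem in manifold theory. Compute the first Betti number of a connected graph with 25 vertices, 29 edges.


For a connected graph: rank(pi_1) = b_1 = E - V + 1 = 1 - chi.
chi = V - E = 25 - 29 = -4.
rank = 1 - (-4) = 29 - 25 + 1 = 5

5


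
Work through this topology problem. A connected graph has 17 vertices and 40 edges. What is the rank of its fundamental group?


For a connected graph: rank(pi_1) = b_1 = E - V + 1 = 1 - chi.
chi = V - E = 17 - 40 = -23.
rank = 1 - (-23) = 40 - 17 + 1 = 24

24


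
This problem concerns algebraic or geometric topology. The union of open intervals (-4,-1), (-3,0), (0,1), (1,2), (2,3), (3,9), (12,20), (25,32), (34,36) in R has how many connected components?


Sort and merge overlapping open intervals.
Merged: (-4,0), (0,1), (1,2), (2,3), (3,9), (12,20), (25,32), (34,36).
Number of components = 8

8


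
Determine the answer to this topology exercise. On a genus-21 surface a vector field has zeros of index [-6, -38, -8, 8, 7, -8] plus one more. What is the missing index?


Poincare-Hopf: sum of indices = chi(M).
chi(Sigma_21) = 2 - 2*21 = -40.
Sum of known indices = -45.
x = chi - (sum known) = -40 - (-45) = 5

5


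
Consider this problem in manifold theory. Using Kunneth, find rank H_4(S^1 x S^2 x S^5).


Each S^d has Poincare polynomial 1 + t^d.
The product S^1 x S^2 x S^5 has Poincare polynomial prod(1+t^d_i).
Expanding: b_0=1, b_1=1, b_2=1, b_3=1, b_5=1, b_6=1, b_7=1, b_8=1.
b_4 = 0

0


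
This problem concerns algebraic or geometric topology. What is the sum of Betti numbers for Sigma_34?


For Sigma_34: b_0 = 1, b_1 = 2g = 68, b_2 = 1.
Total = 1 + 68 + 1 = 70

70


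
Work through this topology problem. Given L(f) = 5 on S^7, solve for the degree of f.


L(f) = 1 + (-1)^7 deg(f) on S^7.
5 = 1 + (-1)^7 * deg(f)
(-1)^7 * deg(f) = 4
deg(f) = -4

-4


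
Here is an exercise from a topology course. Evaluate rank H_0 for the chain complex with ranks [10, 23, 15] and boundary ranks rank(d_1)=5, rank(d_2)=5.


rank H_k = rank(ker d_k) - rank(im d_{k+1}).
rank(ker d_0) = rank(C_0) - rank(d_0) = 10 - 0 = 10.
rank(im d_{0+1}) = 5.
rank H_0 = 10 - 5 = 5

5


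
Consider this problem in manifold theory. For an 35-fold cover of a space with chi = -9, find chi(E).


For a finite covering: chi(E) = (number of sheets) * chi(B).
chi(E) = 35 * (-9) = -315

-315


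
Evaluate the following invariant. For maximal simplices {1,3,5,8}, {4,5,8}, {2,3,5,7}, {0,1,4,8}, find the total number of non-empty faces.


Each maximal simplex on m vertices has 2^m - 1 nonempty faces.
Take the union (dedupe shared faces).
Total distinct faces = 41

41


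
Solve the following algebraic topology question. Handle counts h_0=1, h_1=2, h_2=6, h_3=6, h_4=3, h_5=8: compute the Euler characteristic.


Handles of index k contribute (-1)^k to chi (same as CW cells).
chi = (1) + (-2) + (6) + (-6) + (3) + (-8) = -6

-6


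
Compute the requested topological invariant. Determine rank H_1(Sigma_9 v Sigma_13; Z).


For a wedge: H_1(A v B) = H_1(A) + H_1(B).
b_1(Sigma_9) = 18, b_1(Sigma_13) = 26.
b_1 = 18 + 26 = 44

44


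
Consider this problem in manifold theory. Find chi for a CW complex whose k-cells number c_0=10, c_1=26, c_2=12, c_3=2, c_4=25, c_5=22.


chi = sum_k (-1)^k c_k.
= (-1)^0*10 + (-1)^1*26 + (-1)^2*12 + (-1)^3*2 + (-1)^4*25 + (-1)^5*22
= (10) + (-26) + (12) + (-2) + (25) + (-22)
= -3

-3


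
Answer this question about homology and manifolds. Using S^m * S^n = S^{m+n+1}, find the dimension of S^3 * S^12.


Join of spheres: S^m * S^n = S^{m+n+1}.
dim = 3 + 12 + 1 = 16

16


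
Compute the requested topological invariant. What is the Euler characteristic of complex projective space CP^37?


CP^37 has one cell in each even dimension 0, 2, ..., 2*37 (37+1 cells total).
All cells are even-dimensional, so chi = number of cells.
chi = 37 + 1 = 38

38


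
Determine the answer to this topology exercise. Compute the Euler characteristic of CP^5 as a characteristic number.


For any closed oriented manifold, <e(TM),[M]> = chi(M).
chi(CP^5) = 5+1 = 6

6


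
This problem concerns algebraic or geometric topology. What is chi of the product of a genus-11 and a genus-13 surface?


chi(Sigma_11) = 2 - 2*11 = -20
chi(Sigma_13) = 2 - 2*13 = -24
chi(product) = (-20) * (-24) = 480

480


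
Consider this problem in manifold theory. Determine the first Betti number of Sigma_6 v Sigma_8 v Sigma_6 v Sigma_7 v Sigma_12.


For a wedge X v Y: reduced H_k(X v Y) = H_k(X) + H_k(Y).
Each Sigma_g contributes b_1 = 2g.
b_1 = 12 + 16 + 12 + 14 + 24 = 78

78


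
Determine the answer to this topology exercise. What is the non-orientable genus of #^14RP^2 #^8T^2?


Since a >= 1, the sum is non-orientable; each T^2 can be replaced by RP^2 # RP^2 (since T^2#RP^2 = 3RP^2).
Total crosscaps k = 14 + 2*8 = 30.
Check via chi: chi = 14*1 + 8*0 - (14+8-1)*2 = -28 = 2 - k = -28. Consistent.

30


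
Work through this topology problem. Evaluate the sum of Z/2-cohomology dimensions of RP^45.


H^k(RP^45; Z/2) = Z/2 for each 0 <= k <= 45.
Total dimension = 45 + 1 = 46

46


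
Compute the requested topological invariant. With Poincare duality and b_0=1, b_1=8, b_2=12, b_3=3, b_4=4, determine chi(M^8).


By Poincare duality b_k = b_{8-k}, so full Betti numbers: b_0=1, b_1=8, b_2=12, b_3=3, b_4=4, b_5=3, b_6=12, b_7=8, b_8=1.
chi = sum (-1)^k b_k = 8

8


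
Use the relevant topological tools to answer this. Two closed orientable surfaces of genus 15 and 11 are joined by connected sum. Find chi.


chi(Sigma_15) = 2 - 2*15 = -28
chi(Sigma_11) = 2 - 2*11 = -20
For surfaces: chi(A#B) = chi(A) + chi(B) - 2.
chi = -28 + -20 - 2 = -50

-50


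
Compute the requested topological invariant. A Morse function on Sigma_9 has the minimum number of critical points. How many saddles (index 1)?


A perfect Morse function has m_k = b_k.
For Sigma_9: b_0=1, b_1=2g=18, b_2=1.
Saddles m_1 = 2g = 18

18


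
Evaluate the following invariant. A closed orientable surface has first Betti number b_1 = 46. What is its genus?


For a closed orientable surface: b_1 = 2g.
46 = 2g
g = 46 / 2 = 23

23


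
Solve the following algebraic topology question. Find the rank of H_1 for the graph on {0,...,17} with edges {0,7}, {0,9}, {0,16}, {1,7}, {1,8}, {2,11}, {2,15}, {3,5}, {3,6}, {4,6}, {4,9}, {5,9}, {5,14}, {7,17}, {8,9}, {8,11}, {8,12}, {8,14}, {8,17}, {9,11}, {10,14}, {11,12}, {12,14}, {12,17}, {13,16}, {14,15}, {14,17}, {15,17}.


b_1 = E - V + (number of components).
E = 28, V = 18, components = 1.
b_1 = 28 - 18 + 1 = 11

11


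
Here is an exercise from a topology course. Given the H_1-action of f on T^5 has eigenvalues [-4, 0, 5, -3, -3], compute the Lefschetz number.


For a torus self-map: L(f) = det(I - A) where A acts on H_1.
L(f) = (1--4) * (1-0) * (1-5) * (1--3) * (1--3) = 5 * 1 * -4 * 4 * 4 = -320

-320


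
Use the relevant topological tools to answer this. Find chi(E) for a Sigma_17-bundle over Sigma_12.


For a fiber bundle F -> E -> B (with CW structure): chi(E) = chi(B) * chi(F).
chi(Sigma_12) = -22, chi(Sigma_17) = -32.
chi(E) = (-22) * (-32) = 704

704


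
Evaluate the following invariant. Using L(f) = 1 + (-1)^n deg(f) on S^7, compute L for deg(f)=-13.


On S^7: L(f) = tr(f_0*) + (-1)^7 tr(f_7*) = 1 + (-1)^7 * deg(f).
L(f) = 1 + (-1)^7 * -13 = 1 + 13 = 14

14


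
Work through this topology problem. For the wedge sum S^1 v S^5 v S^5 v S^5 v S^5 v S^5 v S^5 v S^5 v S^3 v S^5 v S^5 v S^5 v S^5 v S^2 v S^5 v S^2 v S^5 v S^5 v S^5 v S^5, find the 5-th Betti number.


For a wedge of spheres, H_k (k>0) is free on one generator per sphere of dimension k.
Spheres of dimension 5: count = 16.
b_5 = 16

16


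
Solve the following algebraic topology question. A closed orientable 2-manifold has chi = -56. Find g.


chi = 2 - 2g for closed orientable surfaces.
-56 = 2 - 2g
2g = 2 - (-56) = 58
g = 29

29


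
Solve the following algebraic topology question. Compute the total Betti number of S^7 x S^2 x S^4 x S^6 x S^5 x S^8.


Total Betti number is multiplicative under products.
Each S^d (d>=1) has total Betti number 2.
There are 6 sphere factors.
Total = 2^6 = 64

64


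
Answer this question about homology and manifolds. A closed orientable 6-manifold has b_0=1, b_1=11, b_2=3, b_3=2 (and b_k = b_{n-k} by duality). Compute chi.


By Poincare duality b_k = b_{6-k}, so full Betti numbers: b_0=1, b_1=11, b_2=3, b_3=2, b_4=3, b_5=11, b_6=1.
chi = sum (-1)^k b_k = -16

-16


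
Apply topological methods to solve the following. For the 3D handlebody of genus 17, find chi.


A genus-g handlebody deformation retracts to a wedge of g circles.
chi(vee_g S^1) = 1 - g.
chi(H_17) = 1 - 17 = -16

-16


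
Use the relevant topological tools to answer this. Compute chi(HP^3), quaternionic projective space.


HP^3 has one cell in each dimension 0, 4, ..., 4*3 (3+1 cells, all even-dim).
chi = 3 + 1 = 4

4


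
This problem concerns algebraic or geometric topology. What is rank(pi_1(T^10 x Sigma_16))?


pi_1(A x B) = pi_1(A) x pi_1(B); rank of abelianization = b_1.
b_1(T^10) = 10, b_1(Sigma_16) = 2*16 = 32.
b_1(product) = 10 + 32 = 42

42


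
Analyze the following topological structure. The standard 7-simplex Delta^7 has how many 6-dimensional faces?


Delta^7 has 7+1 vertices. A 6-face is a choice of 6+1 vertices.
f_6 = C(7+1, 6+1) = C(8,7) = 8

8


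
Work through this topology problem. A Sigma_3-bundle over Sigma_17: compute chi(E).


For a fiber bundle F -> E -> B (with CW structure): chi(E) = chi(B) * chi(F).
chi(Sigma_17) = -32, chi(Sigma_3) = -4.
chi(E) = (-32) * (-4) = 128

128


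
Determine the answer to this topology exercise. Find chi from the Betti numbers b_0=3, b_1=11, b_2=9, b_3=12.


chi = sum_k (-1)^k b_k.
= (3) + (-11) + (9) + (-12)
= -11

-11


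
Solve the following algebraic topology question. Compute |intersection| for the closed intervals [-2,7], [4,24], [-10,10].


Intersection = [max(a_i), min(b_i)] = [4, 7].
Length = 7 - 4 = 3

3


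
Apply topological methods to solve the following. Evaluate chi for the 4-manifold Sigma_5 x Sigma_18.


chi(Sigma_5) = 2 - 2*5 = -8
chi(Sigma_18) = 2 - 2*18 = -34
chi(product) = (-8) * (-34) = 272

272


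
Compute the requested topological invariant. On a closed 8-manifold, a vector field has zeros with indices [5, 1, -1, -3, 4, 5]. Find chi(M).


Poincare-Hopf: chi(M) = sum of indices of zeros.
chi = (5) + (1) + (-1) + (-3) + (4) + (5) = 11

11


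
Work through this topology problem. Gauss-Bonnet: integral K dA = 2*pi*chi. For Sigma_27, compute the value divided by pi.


Gauss-Bonnet: integral K dA = 2*pi*chi(M).
chi(Sigma_27) = 2 - 2*27 = -52.
(integral K dA)/pi = 2*chi = 2*(-52) = -104

-104


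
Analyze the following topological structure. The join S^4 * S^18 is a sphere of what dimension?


Join of spheres: S^m * S^n = S^{m+n+1}.
dim = 4 + 18 + 1 = 23

23


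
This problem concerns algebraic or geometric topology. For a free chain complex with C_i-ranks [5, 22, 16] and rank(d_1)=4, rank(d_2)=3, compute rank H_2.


rank H_k = rank(ker d_k) - rank(im d_{k+1}).
rank(ker d_2) = rank(C_2) - rank(d_2) = 16 - 3 = 13.
rank(im d_{2+1}) = 0.
rank H_2 = 13 - 0 = 13

13


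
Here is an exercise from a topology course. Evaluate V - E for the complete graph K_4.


K_4: V = 4, E = C(4,2) = 6.
chi = V - E = 4 - 6 = -2

-2


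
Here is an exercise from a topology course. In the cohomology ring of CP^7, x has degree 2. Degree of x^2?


|x| = 2 in H^*(CP^n).
|x^2| = 2 * |x| = 2 * 2 = 4

4


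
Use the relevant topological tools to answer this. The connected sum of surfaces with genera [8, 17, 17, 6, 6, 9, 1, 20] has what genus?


Genus is additive under connected sum of orientable surfaces.
g = 8 + 17 + 17 + 6 + 6 + 9 + 1 + 20 = 84

84


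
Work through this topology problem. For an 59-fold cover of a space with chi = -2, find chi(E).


For a finite covering: chi(E) = (number of sheets) * chi(B).
chi(E) = 59 * (-2) = -118

-118


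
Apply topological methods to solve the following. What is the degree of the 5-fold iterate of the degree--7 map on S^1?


deg(f) = -7. Degree is multiplicative: deg(f^5) = (deg f)^5.
deg(f^5) = (-7)^5 = -16807

-16807


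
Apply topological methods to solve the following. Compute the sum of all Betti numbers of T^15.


b_k(T^15) = C(15,k), so the sum over k is sum_k C(15,k) = 2^15.
Total = 2^15 = 32768

32768


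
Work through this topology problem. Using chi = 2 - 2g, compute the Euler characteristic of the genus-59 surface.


For a closed orientable surface of genus g: chi = 2 - 2g.
Here g = 59.
chi = 2 - 2*59 = 2 - 118 = -116

-116


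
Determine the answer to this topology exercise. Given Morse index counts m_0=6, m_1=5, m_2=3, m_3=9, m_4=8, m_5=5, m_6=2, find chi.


Morse theory: chi(M) = sum_k (-1)^k m_k where m_k = #(index-k critical points).
= (6) + (-5) + (3) + (-9) + (8) + (-5) + (2) = 0

0


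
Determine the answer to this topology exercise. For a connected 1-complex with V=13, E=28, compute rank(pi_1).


For a connected graph: rank(pi_1) = b_1 = E - V + 1 = 1 - chi.
chi = V - E = 13 - 28 = -15.
rank = 1 - (-15) = 28 - 13 + 1 = 16

16


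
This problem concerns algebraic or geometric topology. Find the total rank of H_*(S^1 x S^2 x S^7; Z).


Total Betti number is multiplicative under products.
Each S^d (d>=1) has total Betti number 2.
There are 3 sphere factors.
Total = 2^3 = 8

8


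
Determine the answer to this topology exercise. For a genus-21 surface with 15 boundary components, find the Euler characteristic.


For a compact orientable surface with genus g and b boundary components: chi = 2 - 2g - b.
chi = 2 - 2*21 - 15 = 2 - 42 - 15 = -55

-55


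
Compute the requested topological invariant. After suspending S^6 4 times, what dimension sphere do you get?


Each suspension raises dimension by 1: Sigma S^n = S^{n+1}.
Sigma^4 S^6 = S^{6+4} = S^10

10


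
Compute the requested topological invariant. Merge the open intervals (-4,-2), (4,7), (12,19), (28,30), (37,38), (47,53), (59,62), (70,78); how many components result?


Sort and merge overlapping open intervals.
Merged: (-4,-2), (4,7), (12,19), (28,30), (37,38), (47,53), (59,62), (70,78).
Number of components = 8

8


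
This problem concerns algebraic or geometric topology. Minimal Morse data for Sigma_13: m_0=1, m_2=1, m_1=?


A perfect Morse function has m_k = b_k.
For Sigma_13: b_0=1, b_1=2g=26, b_2=1.
Saddles m_1 = 2g = 26

26


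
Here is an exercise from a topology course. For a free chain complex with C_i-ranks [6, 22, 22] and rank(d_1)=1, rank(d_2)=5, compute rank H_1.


rank H_k = rank(ker d_k) - rank(im d_{k+1}).
rank(ker d_1) = rank(C_1) - rank(d_1) = 22 - 1 = 21.
rank(im d_{1+1}) = 5.
rank H_1 = 21 - 5 = 16

16


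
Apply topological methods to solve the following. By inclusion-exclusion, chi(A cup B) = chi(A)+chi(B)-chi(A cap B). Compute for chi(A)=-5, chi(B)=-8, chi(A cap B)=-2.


chi(A cup B) = chi(A) + chi(B) - chi(A cap B)
= -5 + (-8) - (-2)
= -11

-11


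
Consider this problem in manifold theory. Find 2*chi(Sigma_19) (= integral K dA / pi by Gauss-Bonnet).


Gauss-Bonnet: integral K dA = 2*pi*chi(M).
chi(Sigma_19) = 2 - 2*19 = -36.
(integral K dA)/pi = 2*chi = 2*(-36) = -72

-72


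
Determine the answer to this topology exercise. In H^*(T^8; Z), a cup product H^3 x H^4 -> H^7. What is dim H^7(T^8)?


Cup product: H^p x H^q -> H^{p+q}; here p+q = 3+4 = 7.
rank H^k(T^n) = C(n,k).
C(8,7) = 8

8


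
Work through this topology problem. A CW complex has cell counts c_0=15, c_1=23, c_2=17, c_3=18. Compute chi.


chi = sum_k (-1)^k c_k.
= (-1)^0*15 + (-1)^1*23 + (-1)^2*17 + (-1)^3*18
= (15) + (-23) + (17) + (-18)
= -9

-9


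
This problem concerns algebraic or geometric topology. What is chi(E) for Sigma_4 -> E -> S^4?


chi(S^4) = 2 (n even), chi(Sigma_4) = 2 - 2*4 = -6.
chi(E) = 2 * (-6) = -12

-12


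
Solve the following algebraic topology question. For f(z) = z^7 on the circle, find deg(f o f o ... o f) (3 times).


deg(f) = 7. Degree is multiplicative: deg(f^3) = (deg f)^3.
deg(f^3) = (7)^3 = 343

343


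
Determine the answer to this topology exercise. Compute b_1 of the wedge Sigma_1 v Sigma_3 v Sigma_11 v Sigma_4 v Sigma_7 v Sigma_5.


For a wedge X v Y: reduced H_k(X v Y) = H_k(X) + H_k(Y).
Each Sigma_g contributes b_1 = 2g.
b_1 = 2 + 6 + 22 + 8 + 14 + 10 = 62

62


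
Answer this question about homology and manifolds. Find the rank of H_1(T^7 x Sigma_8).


pi_1(A x B) = pi_1(A) x pi_1(B); rank of abelianization = b_1.
b_1(T^7) = 7, b_1(Sigma_8) = 2*8 = 16.
b_1(product) = 7 + 16 = 23

23


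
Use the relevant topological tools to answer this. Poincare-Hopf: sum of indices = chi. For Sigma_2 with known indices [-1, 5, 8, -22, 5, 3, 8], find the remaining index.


Poincare-Hopf: sum of indices = chi(M).
chi(Sigma_2) = 2 - 2*2 = -2.
Sum of known indices = 6.
x = chi - (sum known) = -2 - (6) = -8

-8


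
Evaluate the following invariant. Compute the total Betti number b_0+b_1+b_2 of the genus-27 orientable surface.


For Sigma_27: b_0 = 1, b_1 = 2g = 54, b_2 = 1.
Total = 1 + 54 + 1 = 56

56


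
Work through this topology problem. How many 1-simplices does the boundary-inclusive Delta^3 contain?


Delta^3 has 3+1 vertices. A 1-face is a choice of 1+1 vertices.
f_1 = C(3+1, 1+1) = C(4,2) = 6

6


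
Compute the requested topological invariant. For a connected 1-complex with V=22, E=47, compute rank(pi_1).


For a connected graph: rank(pi_1) = b_1 = E - V + 1 = 1 - chi.
chi = V - E = 22 - 47 = -25.
rank = 1 - (-25) = 47 - 22 + 1 = 26

26


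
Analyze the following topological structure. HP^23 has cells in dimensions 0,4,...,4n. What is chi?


HP^23 has one cell in each dimension 0, 4, ..., 4*23 (23+1 cells, all even-dim).
chi = 23 + 1 = 24

24


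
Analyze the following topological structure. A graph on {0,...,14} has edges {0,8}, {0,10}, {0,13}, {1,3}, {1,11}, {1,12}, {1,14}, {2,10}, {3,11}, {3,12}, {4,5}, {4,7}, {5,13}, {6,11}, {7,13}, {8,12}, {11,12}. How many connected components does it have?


Run DFS/union-find over 15 vertices.
V = 15, E = 17.
Number of components = 2

2


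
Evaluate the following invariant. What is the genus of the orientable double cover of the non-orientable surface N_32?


chi(N_32) = 2 - 32 = -30.
Double cover: chi(Sigma_g) = 2 * chi(N_32) = 2*(-30) = -60.
2 - 2g = -60, so g = (2 - (-60))/2 = 62/2 = 31

31


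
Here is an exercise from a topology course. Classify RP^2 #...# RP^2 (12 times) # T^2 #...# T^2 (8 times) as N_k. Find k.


Since a >= 1, the sum is non-orientable; each T^2 can be replaced by RP^2 # RP^2 (since T^2#RP^2 = 3RP^2).
Total crosscaps k = 12 + 2*8 = 28.
Check via chi: chi = 12*1 + 8*0 - (12+8-1)*2 = -26 = 2 - k = -26. Consistent.

28


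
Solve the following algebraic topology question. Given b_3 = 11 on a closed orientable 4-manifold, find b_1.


Poincare duality for closed orientable n-manifolds: b_k = b_{n-k}.
Here n = 4, so b_1 = b_3 = 11

11


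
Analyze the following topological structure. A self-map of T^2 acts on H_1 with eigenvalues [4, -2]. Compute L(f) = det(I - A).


For a torus self-map: L(f) = det(I - A) where A acts on H_1.
L(f) = (1-4) * (1--2) = -3 * 3 = -9

-9


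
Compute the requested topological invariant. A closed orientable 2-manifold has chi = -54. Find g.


chi = 2 - 2g for closed orientable surfaces.
-54 = 2 - 2g
2g = 2 - (-54) = 56
g = 28

28


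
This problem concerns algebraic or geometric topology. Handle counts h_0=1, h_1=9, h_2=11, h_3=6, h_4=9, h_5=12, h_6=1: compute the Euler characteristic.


Handles of index k contribute (-1)^k to chi (same as CW cells).
chi = (1) + (-9) + (11) + (-6) + (9) + (-12) + (1) = -5

-5


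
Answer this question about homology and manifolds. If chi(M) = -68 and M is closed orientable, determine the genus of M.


chi = 2 - 2g for closed orientable surfaces.
-68 = 2 - 2g
2g = 2 - (-68) = 70
g = 35

35


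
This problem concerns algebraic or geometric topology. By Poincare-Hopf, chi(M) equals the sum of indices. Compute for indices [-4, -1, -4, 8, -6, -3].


Poincare-Hopf: chi(M) = sum of indices of zeros.
chi = (-4) + (-1) + (-4) + (8) + (-6) + (-3) = -10

-10


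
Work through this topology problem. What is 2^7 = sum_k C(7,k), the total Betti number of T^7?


b_k(T^7) = C(7,k), so the sum over k is sum_k C(7,k) = 2^7.
Total = 2^7 = 128

128


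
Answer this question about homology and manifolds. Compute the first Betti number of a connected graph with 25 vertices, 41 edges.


For a connected graph: rank(pi_1) = b_1 = E - V + 1 = 1 - chi.
chi = V - E = 25 - 41 = -16.
rank = 1 - (-16) = 41 - 25 + 1 = 17

17


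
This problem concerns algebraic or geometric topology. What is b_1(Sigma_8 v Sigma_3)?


For a wedge: H_1(A v B) = H_1(A) + H_1(B).
b_1(Sigma_8) = 16, b_1(Sigma_3) = 6.
b_1 = 16 + 6 = 22

22


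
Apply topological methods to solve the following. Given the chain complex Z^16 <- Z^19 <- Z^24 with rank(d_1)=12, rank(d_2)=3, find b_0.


rank H_k = rank(ker d_k) - rank(im d_{k+1}).
rank(ker d_0) = rank(C_0) - rank(d_0) = 16 - 0 = 16.
rank(im d_{0+1}) = 12.
rank H_0 = 16 - 12 = 4

4


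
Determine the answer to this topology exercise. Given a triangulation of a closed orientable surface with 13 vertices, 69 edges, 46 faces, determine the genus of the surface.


chi = V - E + F = 13 - 69 + 46 = -10
For orientable closed surface: chi = 2 - 2g, so g = (2 - chi)/2.
g = (2 - (-10)) / 2 = 12 / 2 = 6

6


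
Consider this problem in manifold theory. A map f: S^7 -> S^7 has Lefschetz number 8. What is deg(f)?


L(f) = 1 + (-1)^7 deg(f) on S^7.
8 = 1 + (-1)^7 * deg(f)
(-1)^7 * deg(f) = 7
deg(f) = -7

-7


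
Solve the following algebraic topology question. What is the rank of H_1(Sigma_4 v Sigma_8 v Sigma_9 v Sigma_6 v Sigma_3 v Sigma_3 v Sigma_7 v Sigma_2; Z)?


For a wedge X v Y: reduced H_k(X v Y) = H_k(X) + H_k(Y).
Each Sigma_g contributes b_1 = 2g.
b_1 = 8 + 16 + 18 + 12 + 6 + 6 + 14 + 4 = 84

84


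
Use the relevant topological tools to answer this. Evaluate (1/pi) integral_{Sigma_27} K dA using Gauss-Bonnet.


Gauss-Bonnet: integral K dA = 2*pi*chi(M).
chi(Sigma_27) = 2 - 2*27 = -52.
(integral K dA)/pi = 2*chi = 2*(-52) = -104

-104


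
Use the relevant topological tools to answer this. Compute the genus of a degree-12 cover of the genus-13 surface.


For an n-sheeted cover: chi(E) = n * chi(B).
chi(Sigma_13) = 2 - 2*13 = -24.
chi(E) = 12 * (-24) = -288.
genus(E) = (2 - chi(E))/2 = (2 - (-288))/2 = 290/2 = 145

145


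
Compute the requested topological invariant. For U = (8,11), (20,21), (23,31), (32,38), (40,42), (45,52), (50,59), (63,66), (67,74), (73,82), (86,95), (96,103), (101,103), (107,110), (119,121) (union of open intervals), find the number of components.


Sort and merge overlapping open intervals.
Merged: (8,11), (20,21), (23,31), (32,38), (40,42), (45,59), (63,66), (67,82), (86,95), (96,103), (107,110), (119,121).
Number of components = 12

12


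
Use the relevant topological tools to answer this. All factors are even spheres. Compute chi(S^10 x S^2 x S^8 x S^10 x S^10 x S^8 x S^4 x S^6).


chi is multiplicative: chi(X x Y) = chi(X) chi(Y).
Each even-dim sphere has chi = 2. There are 8 factors.
chi = 2^8 = 256

256


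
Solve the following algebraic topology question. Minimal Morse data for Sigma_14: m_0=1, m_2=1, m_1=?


A perfect Morse function has m_k = b_k.
For Sigma_14: b_0=1, b_1=2g=28, b_2=1.
Saddles m_1 = 2g = 28

28


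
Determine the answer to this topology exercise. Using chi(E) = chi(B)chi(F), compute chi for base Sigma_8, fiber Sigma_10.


For a fiber bundle F -> E -> B (with CW structure): chi(E) = chi(B) * chi(F).
chi(Sigma_8) = -14, chi(Sigma_10) = -18.
chi(E) = (-14) * (-18) = 252

252


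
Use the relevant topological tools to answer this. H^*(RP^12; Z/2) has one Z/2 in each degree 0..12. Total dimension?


H^k(RP^12; Z/2) = Z/2 for each 0 <= k <= 12.
Total dimension = 12 + 1 = 13

13


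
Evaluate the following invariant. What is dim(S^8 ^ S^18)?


S^m ^ S^n = S^{m+n}.
k = 8 + 18 = 26

26


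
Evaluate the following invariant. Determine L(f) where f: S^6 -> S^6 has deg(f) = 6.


On S^6: L(f) = tr(f_0*) + (-1)^6 tr(f_6*) = 1 + (-1)^6 * deg(f).
L(f) = 1 + (-1)^6 * 6 = 1 + 6 = 7

7


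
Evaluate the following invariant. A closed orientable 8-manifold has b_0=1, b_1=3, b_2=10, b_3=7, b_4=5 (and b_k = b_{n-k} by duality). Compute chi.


By Poincare duality b_k = b_{8-k}, so full Betti numbers: b_0=1, b_1=3, b_2=10, b_3=7, b_4=5, b_5=7, b_6=10, b_7=3, b_8=1.
chi = sum (-1)^k b_k = 7

7


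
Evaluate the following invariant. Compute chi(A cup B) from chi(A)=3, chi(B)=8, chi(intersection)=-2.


chi(A cup B) = chi(A) + chi(B) - chi(A cap B)
= 3 + (8) - (-2)
= 13

13


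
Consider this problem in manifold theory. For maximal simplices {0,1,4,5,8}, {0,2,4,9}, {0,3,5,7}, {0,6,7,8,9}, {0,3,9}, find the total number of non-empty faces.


Each maximal simplex on m vertices has 2^m - 1 nonempty faces.
Take the union (dedupe shared faces).
Total distinct faces = 81

81


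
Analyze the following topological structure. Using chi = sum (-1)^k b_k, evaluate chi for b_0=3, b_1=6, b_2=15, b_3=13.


chi = sum_k (-1)^k b_k.
= (3) + (-6) + (15) + (-13)
= -1

-1


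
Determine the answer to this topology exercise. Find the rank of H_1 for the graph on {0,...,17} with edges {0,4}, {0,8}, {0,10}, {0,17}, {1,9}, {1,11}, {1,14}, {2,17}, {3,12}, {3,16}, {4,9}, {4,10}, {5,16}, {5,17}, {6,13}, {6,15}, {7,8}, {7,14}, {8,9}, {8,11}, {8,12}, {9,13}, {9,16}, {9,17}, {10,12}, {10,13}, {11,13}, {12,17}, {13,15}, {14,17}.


b_1 = E - V + (number of components).
E = 30, V = 18, components = 1.
b_1 = 30 - 18 + 1 = 13

13


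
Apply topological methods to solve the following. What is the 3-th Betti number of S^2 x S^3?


Each S^d has Poincare polynomial 1 + t^d.
The product S^2 x S^3 has Poincare polynomial prod(1+t^d_i).
Expanding: b_0=1, b_2=1, b_3=1, b_5=1.
b_3 = 1

1


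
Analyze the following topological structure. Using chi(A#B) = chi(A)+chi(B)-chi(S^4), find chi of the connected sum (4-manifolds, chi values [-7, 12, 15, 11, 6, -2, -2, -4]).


For n-manifolds: chi(A#B) = chi(A) + chi(B) - chi(S^4).
chi(S^4) = 1 + (-1)^4 = 2.
chi(#) = (sum chi_i) - (8-1)*chi(S^4) = 29 - 7*2 = 15

15


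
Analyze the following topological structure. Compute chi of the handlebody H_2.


A genus-g handlebody deformation retracts to a wedge of g circles.
chi(vee_g S^1) = 1 - g.
chi(H_2) = 1 - 2 = -1

-1


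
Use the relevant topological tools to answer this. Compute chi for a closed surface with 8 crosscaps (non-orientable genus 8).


For a non-orientable closed surface with k crosscaps: chi = 2 - k.
Here k = 8.
chi = 2 - 8 = -6

-6


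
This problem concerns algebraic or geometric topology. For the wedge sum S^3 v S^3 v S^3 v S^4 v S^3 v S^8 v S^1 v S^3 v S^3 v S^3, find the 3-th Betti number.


For a wedge of spheres, H_k (k>0) is free on one generator per sphere of dimension k.
Spheres of dimension 3: count = 7.
b_3 = 7

7


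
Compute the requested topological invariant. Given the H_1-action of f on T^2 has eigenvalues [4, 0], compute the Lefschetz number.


For a torus self-map: L(f) = det(I - A) where A acts on H_1.
L(f) = (1-4) * (1-0) = -3 * 1 = -3

-3


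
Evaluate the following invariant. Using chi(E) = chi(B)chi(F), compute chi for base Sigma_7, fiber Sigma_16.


For a fiber bundle F -> E -> B (with CW structure): chi(E) = chi(B) * chi(F).
chi(Sigma_7) = -12, chi(Sigma_16) = -30.
chi(E) = (-12) * (-30) = 360

360


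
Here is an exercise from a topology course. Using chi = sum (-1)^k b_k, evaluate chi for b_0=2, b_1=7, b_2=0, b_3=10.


chi = sum_k (-1)^k b_k.
= (2) + (-7) + (0) + (-10)
= -15

-15


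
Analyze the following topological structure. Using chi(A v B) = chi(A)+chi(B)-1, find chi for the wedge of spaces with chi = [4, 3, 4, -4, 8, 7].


chi(A v B) = chi(A) + chi(B) - 1 (one point identified).
For 6 spaces: chi = (sum chi_i) - (6 - 1).
sum = 22; chi = 22 - 5 = 17

17


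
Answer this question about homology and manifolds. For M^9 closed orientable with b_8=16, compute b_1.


Poincare duality for closed orientable n-manifolds: b_k = b_{n-k}.
Here n = 9, so b_1 = b_8 = 16

16


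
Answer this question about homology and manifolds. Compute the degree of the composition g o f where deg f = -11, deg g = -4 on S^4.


Degree is multiplicative under composition: deg(g o f) = deg(g) * deg(f).
= -4 * -11 = 44

44


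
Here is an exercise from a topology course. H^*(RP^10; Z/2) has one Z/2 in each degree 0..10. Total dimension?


H^k(RP^10; Z/2) = Z/2 for each 0 <= k <= 10.
Total dimension = 10 + 1 = 11

11


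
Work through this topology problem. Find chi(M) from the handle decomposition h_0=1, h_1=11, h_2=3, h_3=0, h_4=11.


Handles of index k contribute (-1)^k to chi (same as CW cells).
chi = (1) + (-11) + (3) + (0) + (11) = 4

4


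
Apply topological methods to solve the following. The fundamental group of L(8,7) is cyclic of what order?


pi_1(L(p,q)) = Z/pZ for any q coprime to p.
|pi_1(L(8,7))| = 8

8


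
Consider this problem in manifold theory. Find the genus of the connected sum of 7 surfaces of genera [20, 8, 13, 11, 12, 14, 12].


Genus is additive under connected sum of orientable surfaces.
g = 20 + 8 + 13 + 11 + 12 + 14 + 12 = 90

90


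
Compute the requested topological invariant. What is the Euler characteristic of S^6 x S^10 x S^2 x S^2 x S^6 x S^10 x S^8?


chi is multiplicative: chi(X x Y) = chi(X) chi(Y).
Each even-dim sphere has chi = 2. There are 7 factors.
chi = 2^7 = 128

128


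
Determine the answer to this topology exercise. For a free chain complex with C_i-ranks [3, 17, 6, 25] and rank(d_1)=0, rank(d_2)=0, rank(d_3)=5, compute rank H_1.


rank H_k = rank(ker d_k) - rank(im d_{k+1}).
rank(ker d_1) = rank(C_1) - rank(d_1) = 17 - 0 = 17.
rank(im d_{1+1}) = 0.
rank H_1 = 17 - 0 = 17

17


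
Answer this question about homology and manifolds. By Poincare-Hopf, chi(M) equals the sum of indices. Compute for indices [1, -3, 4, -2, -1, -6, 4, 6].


Poincare-Hopf: chi(M) = sum of indices of zeros.
chi = (1) + (-3) + (4) + (-2) + (-1) + (-6) + (4) + (6) = 3

3


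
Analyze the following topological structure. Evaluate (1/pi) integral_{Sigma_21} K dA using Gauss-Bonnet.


Gauss-Bonnet: integral K dA = 2*pi*chi(M).
chi(Sigma_21) = 2 - 2*21 = -40.
(integral K dA)/pi = 2*chi = 2*(-40) = -80

-80


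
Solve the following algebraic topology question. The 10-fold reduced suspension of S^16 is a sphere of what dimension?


Each suspension raises dimension by 1: Sigma S^n = S^{n+1}.
Sigma^10 S^16 = S^{16+10} = S^26

26


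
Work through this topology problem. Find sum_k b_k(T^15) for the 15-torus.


b_k(T^15) = C(15,k), so the sum over k is sum_k C(15,k) = 2^15.
Total = 2^15 = 32768

32768


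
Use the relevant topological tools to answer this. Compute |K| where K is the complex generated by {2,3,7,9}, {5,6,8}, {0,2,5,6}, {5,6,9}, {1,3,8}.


Each maximal simplex on m vertices has 2^m - 1 nonempty faces.
Take the union (dedupe shared faces).
Total distinct faces = 41

41


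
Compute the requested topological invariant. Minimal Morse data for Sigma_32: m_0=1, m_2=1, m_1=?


A perfect Morse function has m_k = b_k.
For Sigma_32: b_0=1, b_1=2g=64, b_2=1.
Saddles m_1 = 2g = 64

64


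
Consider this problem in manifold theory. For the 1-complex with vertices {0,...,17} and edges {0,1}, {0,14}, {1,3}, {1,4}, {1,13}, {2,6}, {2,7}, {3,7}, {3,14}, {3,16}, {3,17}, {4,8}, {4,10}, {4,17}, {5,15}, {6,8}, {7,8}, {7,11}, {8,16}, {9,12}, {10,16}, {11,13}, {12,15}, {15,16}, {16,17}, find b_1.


b_1 = E - V + (number of components).
E = 25, V = 18, components = 1.
b_1 = 25 - 18 + 1 = 8

8


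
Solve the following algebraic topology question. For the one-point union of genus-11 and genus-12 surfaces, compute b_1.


For a wedge: H_1(A v B) = H_1(A) + H_1(B).
b_1(Sigma_11) = 22, b_1(Sigma_12) = 24.
b_1 = 22 + 24 = 46

46


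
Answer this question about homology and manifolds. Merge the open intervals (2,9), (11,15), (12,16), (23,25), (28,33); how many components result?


Sort and merge overlapping open intervals.
Merged: (2,9), (11,16), (23,25), (28,33).
Number of components = 4

4


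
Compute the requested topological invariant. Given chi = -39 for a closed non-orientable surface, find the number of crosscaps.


chi = 2 - k for closed non-orientable surfaces with k crosscaps.
-39 = 2 - k
k = 2 - (-39) = 41

41


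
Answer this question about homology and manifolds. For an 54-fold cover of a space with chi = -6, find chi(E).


For a finite covering: chi(E) = (number of sheets) * chi(B).
chi(E) = 54 * (-6) = -324

-324


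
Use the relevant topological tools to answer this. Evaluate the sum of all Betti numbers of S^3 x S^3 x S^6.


Total Betti number is multiplicative under products.
Each S^d (d>=1) has total Betti number 2.
There are 3 sphere factors.
Total = 2^3 = 8

8


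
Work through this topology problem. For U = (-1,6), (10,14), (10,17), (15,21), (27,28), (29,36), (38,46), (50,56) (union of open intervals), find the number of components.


Sort and merge overlapping open intervals.
Merged: (-1,6), (10,21), (27,28), (29,36), (38,46), (50,56).
Number of components = 6

6


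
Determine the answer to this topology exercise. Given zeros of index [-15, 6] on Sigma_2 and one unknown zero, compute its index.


Poincare-Hopf: sum of indices = chi(M).
chi(Sigma_2) = 2 - 2*2 = -2.
Sum of known indices = -9.
x = chi - (sum known) = -2 - (-9) = 7

7


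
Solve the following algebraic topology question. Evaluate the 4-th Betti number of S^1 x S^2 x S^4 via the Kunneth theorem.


Each S^d has Poincare polynomial 1 + t^d.
The product S^1 x S^2 x S^4 has Poincare polynomial prod(1+t^d_i).
Expanding: b_0=1, b_1=1, b_2=1, b_3=1, b_4=1, b_5=1, b_6=1, b_7=1.
b_4 = 1

1


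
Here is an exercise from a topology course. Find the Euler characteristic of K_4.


K_4: V = 4, E = C(4,2) = 6.
chi = V - E = 4 - 6 = -2

-2


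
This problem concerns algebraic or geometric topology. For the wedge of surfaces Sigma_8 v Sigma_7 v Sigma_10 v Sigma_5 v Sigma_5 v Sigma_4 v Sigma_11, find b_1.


For a wedge X v Y: reduced H_k(X v Y) = H_k(X) + H_k(Y).
Each Sigma_g contributes b_1 = 2g.
b_1 = 16 + 14 + 20 + 10 + 10 + 8 + 22 = 100

100


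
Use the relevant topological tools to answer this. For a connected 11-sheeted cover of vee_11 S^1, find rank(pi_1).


Nielsen-Schreier: an index-n subgroup of F_r is free of rank 1 + n(r-1).
Equivalently: chi(cover) = n*chi(base); chi(vee_r S^1) = 1 - 11 = -10.
chi(E) = 11*(-10) = -110; rank = 1 - chi(E) = 1 - (-110) = 111.
rank = 1 + 11*(11-1) = 1 + 110 = 111

111


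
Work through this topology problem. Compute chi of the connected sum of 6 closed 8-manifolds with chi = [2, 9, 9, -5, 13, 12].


For n-manifolds: chi(A#B) = chi(A) + chi(B) - chi(S^8).
chi(S^8) = 1 + (-1)^8 = 2.
chi(#) = (sum chi_i) - (6-1)*chi(S^8) = 40 - 5*2 = 30

30


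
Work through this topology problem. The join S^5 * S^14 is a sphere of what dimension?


Join of spheres: S^m * S^n = S^{m+n+1}.
dim = 5 + 14 + 1 = 20

20


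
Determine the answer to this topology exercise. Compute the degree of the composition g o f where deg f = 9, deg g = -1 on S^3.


Degree is multiplicative under composition: deg(g o f) = deg(g) * deg(f).
= -1 * 9 = -9

-9


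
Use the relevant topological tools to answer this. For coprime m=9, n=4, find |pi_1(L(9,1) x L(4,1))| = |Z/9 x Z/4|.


pi_1(X x Y) = pi_1(X) x pi_1(Y).
pi_1(L(9,1)) = Z/9, pi_1(L(4,1)) = Z/4.
|Z/9 x Z/4| = 9 * 4 = 36

36


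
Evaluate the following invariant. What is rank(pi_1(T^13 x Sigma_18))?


pi_1(A x B) = pi_1(A) x pi_1(B); rank of abelianization = b_1.
b_1(T^13) = 13, b_1(Sigma_18) = 2*18 = 36.
b_1(product) = 13 + 36 = 49

49
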